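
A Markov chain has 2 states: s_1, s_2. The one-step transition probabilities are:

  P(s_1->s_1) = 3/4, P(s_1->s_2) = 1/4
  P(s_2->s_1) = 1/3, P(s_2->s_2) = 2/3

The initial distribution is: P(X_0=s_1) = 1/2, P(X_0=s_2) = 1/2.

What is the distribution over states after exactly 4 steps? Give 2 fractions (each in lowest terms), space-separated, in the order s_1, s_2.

Propagating the distribution step by step (d_{t+1} = d_t * P):
d_0 = (s_1=1/2, s_2=1/2)
  d_1[s_1] = 1/2*3/4 + 1/2*1/3 = 13/24
  d_1[s_2] = 1/2*1/4 + 1/2*2/3 = 11/24
d_1 = (s_1=13/24, s_2=11/24)
  d_2[s_1] = 13/24*3/4 + 11/24*1/3 = 161/288
  d_2[s_2] = 13/24*1/4 + 11/24*2/3 = 127/288
d_2 = (s_1=161/288, s_2=127/288)
  d_3[s_1] = 161/288*3/4 + 127/288*1/3 = 1957/3456
  d_3[s_2] = 161/288*1/4 + 127/288*2/3 = 1499/3456
d_3 = (s_1=1957/3456, s_2=1499/3456)
  d_4[s_1] = 1957/3456*3/4 + 1499/3456*1/3 = 23609/41472
  d_4[s_2] = 1957/3456*1/4 + 1499/3456*2/3 = 17863/41472
d_4 = (s_1=23609/41472, s_2=17863/41472)

Answer: 23609/41472 17863/41472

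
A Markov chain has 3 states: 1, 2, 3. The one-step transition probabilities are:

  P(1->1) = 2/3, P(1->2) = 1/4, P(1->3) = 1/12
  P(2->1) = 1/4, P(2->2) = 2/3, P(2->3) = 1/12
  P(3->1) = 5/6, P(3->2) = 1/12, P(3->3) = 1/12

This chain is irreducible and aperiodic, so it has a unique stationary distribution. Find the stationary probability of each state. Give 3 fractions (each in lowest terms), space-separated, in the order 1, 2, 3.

Answer: 43/84 17/42 1/12

Derivation:
The stationary distribution satisfies pi = pi * P, i.e.:
  pi_1 = 2/3*pi_1 + 1/4*pi_2 + 5/6*pi_3
  pi_2 = 1/4*pi_1 + 2/3*pi_2 + 1/12*pi_3
  pi_3 = 1/12*pi_1 + 1/12*pi_2 + 1/12*pi_3
with normalization: pi_1 + pi_2 + pi_3 = 1.

Using the first 2 balance equations plus normalization, the linear system A*pi = b is:
  [-1/3, 1/4, 5/6] . pi = 0
  [1/4, -1/3, 1/12] . pi = 0
  [1, 1, 1] . pi = 1

Solving yields:
  pi_1 = 43/84
  pi_2 = 17/42
  pi_3 = 1/12

Verification (pi * P):
  43/84*2/3 + 17/42*1/4 + 1/12*5/6 = 43/84 = pi_1  (ok)
  43/84*1/4 + 17/42*2/3 + 1/12*1/12 = 17/42 = pi_2  (ok)
  43/84*1/12 + 17/42*1/12 + 1/12*1/12 = 1/12 = pi_3  (ok)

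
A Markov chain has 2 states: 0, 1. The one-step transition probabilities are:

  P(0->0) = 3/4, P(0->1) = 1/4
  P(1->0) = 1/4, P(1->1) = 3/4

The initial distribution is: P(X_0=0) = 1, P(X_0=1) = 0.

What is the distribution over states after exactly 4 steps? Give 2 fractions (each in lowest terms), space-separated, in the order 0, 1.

Answer: 17/32 15/32

Derivation:
Propagating the distribution step by step (d_{t+1} = d_t * P):
d_0 = (0=1, 1=0)
  d_1[0] = 1*3/4 + 0*1/4 = 3/4
  d_1[1] = 1*1/4 + 0*3/4 = 1/4
d_1 = (0=3/4, 1=1/4)
  d_2[0] = 3/4*3/4 + 1/4*1/4 = 5/8
  d_2[1] = 3/4*1/4 + 1/4*3/4 = 3/8
d_2 = (0=5/8, 1=3/8)
  d_3[0] = 5/8*3/4 + 3/8*1/4 = 9/16
  d_3[1] = 5/8*1/4 + 3/8*3/4 = 7/16
d_3 = (0=9/16, 1=7/16)
  d_4[0] = 9/16*3/4 + 7/16*1/4 = 17/32
  d_4[1] = 9/16*1/4 + 7/16*3/4 = 15/32
d_4 = (0=17/32, 1=15/32)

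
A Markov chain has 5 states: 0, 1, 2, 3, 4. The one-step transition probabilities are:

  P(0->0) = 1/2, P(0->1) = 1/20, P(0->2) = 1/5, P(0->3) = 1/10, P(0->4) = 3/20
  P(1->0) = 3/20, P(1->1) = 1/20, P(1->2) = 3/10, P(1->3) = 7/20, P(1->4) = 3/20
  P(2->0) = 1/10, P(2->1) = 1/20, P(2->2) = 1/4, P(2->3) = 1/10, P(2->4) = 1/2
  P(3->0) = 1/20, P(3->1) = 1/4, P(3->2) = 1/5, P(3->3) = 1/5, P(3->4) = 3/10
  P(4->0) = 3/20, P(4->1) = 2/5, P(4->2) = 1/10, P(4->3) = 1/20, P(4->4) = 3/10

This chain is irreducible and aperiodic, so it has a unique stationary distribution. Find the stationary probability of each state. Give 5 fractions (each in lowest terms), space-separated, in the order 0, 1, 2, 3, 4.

Answer: 21635/112017 19987/112017 22336/112017 5410/37339 31829/112017

Derivation:
The stationary distribution satisfies pi = pi * P, i.e.:
  pi_0 = 1/2*pi_0 + 3/20*pi_1 + 1/10*pi_2 + 1/20*pi_3 + 3/20*pi_4
  pi_1 = 1/20*pi_0 + 1/20*pi_1 + 1/20*pi_2 + 1/4*pi_3 + 2/5*pi_4
  pi_2 = 1/5*pi_0 + 3/10*pi_1 + 1/4*pi_2 + 1/5*pi_3 + 1/10*pi_4
  pi_3 = 1/10*pi_0 + 7/20*pi_1 + 1/10*pi_2 + 1/5*pi_3 + 1/20*pi_4
  pi_4 = 3/20*pi_0 + 3/20*pi_1 + 1/2*pi_2 + 3/10*pi_3 + 3/10*pi_4
with normalization: pi_0 + pi_1 + pi_2 + pi_3 + pi_4 = 1.

Using the first 4 balance equations plus normalization, the linear system A*pi = b is:
  [-1/2, 3/20, 1/10, 1/20, 3/20] . pi = 0
  [1/20, -19/20, 1/20, 1/4, 2/5] . pi = 0
  [1/5, 3/10, -3/4, 1/5, 1/10] . pi = 0
  [1/10, 7/20, 1/10, -4/5, 1/20] . pi = 0
  [1, 1, 1, 1, 1] . pi = 1

Solving yields:
  pi_0 = 21635/112017
  pi_1 = 19987/112017
  pi_2 = 22336/112017
  pi_3 = 5410/37339
  pi_4 = 31829/112017

Verification (pi * P):
  21635/112017*1/2 + 19987/112017*3/20 + 22336/112017*1/10 + 5410/37339*1/20 + 31829/112017*3/20 = 21635/112017 = pi_0  (ok)
  21635/112017*1/20 + 19987/112017*1/20 + 22336/112017*1/20 + 5410/37339*1/4 + 31829/112017*2/5 = 19987/112017 = pi_1  (ok)
  21635/112017*1/5 + 19987/112017*3/10 + 22336/112017*1/4 + 5410/37339*1/5 + 31829/112017*1/10 = 22336/112017 = pi_2  (ok)
  21635/112017*1/10 + 19987/112017*7/20 + 22336/112017*1/10 + 5410/37339*1/5 + 31829/112017*1/20 = 5410/37339 = pi_3  (ok)
  21635/112017*3/20 + 19987/112017*3/20 + 22336/112017*1/2 + 5410/37339*3/10 + 31829/112017*3/10 = 31829/112017 = pi_4  (ok)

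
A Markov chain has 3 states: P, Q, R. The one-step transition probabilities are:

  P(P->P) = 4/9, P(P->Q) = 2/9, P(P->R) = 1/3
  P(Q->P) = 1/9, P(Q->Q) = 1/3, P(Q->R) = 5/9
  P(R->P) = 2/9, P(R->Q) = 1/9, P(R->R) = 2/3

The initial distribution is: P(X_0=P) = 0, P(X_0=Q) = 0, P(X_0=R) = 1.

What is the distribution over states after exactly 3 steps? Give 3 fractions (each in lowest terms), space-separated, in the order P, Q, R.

Propagating the distribution step by step (d_{t+1} = d_t * P):
d_0 = (P=0, Q=0, R=1)
  d_1[P] = 0*4/9 + 0*1/9 + 1*2/9 = 2/9
  d_1[Q] = 0*2/9 + 0*1/3 + 1*1/9 = 1/9
  d_1[R] = 0*1/3 + 0*5/9 + 1*2/3 = 2/3
d_1 = (P=2/9, Q=1/9, R=2/3)
  d_2[P] = 2/9*4/9 + 1/9*1/9 + 2/3*2/9 = 7/27
  d_2[Q] = 2/9*2/9 + 1/9*1/3 + 2/3*1/9 = 13/81
  d_2[R] = 2/9*1/3 + 1/9*5/9 + 2/3*2/3 = 47/81
d_2 = (P=7/27, Q=13/81, R=47/81)
  d_3[P] = 7/27*4/9 + 13/81*1/9 + 47/81*2/9 = 191/729
  d_3[Q] = 7/27*2/9 + 13/81*1/3 + 47/81*1/9 = 128/729
  d_3[R] = 7/27*1/3 + 13/81*5/9 + 47/81*2/3 = 410/729
d_3 = (P=191/729, Q=128/729, R=410/729)

Answer: 191/729 128/729 410/729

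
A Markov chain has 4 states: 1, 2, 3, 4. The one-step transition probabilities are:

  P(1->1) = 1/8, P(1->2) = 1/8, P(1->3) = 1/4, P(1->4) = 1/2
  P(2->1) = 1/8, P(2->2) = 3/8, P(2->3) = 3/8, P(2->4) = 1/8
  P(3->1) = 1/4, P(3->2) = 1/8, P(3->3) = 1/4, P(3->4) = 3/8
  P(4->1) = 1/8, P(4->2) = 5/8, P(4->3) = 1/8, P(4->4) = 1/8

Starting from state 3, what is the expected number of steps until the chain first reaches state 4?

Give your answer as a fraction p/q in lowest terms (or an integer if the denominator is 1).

Let h_i = expected steps to first reach 4 from state i.
Boundary: h_4 = 0.
First-step equations for the other states:
  h_1 = 1 + 1/8*h_1 + 1/8*h_2 + 1/4*h_3 + 1/2*h_4
  h_2 = 1 + 1/8*h_1 + 3/8*h_2 + 3/8*h_3 + 1/8*h_4
  h_3 = 1 + 1/4*h_1 + 1/8*h_2 + 1/4*h_3 + 3/8*h_4

Substituting h_4 = 0 and rearranging gives the linear system (I - Q) h = 1:
  [7/8, -1/8, -1/4] . (h_1, h_2, h_3) = 1
  [-1/8, 5/8, -3/8] . (h_1, h_2, h_3) = 1
  [-1/4, -1/8, 3/4] . (h_1, h_2, h_3) = 1

Solving yields:
  h_1 = 384/155
  h_2 = 584/155
  h_3 = 432/155

Starting state is 3, so the expected hitting time is h_3 = 432/155.

Answer: 432/155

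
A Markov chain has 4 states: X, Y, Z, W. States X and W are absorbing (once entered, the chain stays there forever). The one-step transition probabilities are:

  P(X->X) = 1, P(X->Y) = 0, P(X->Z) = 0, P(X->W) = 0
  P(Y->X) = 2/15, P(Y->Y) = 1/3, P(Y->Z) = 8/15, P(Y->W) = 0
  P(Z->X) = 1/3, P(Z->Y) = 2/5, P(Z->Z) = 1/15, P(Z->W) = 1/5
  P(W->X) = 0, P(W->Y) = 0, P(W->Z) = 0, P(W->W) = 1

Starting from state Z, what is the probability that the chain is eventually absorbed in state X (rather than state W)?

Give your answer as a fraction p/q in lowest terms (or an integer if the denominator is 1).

Answer: 31/46

Derivation:
Let a_i = P(absorbed in X | start in state i).
Boundary conditions: a_X = 1, a_W = 0.
For each transient state i, a_i = sum_j P(i->j) * a_j:
  a_Y = 2/15*a_X + 1/3*a_Y + 8/15*a_Z + 0*a_W
  a_Z = 1/3*a_X + 2/5*a_Y + 1/15*a_Z + 1/5*a_W

Substituting a_X = 1 and a_W = 0, rearrange to (I - Q) a = r where r[i] = P(i -> X):
  [2/3, -8/15] . (a_Y, a_Z) = 2/15
  [-2/5, 14/15] . (a_Y, a_Z) = 1/3

Solving yields:
  a_Y = 17/23
  a_Z = 31/46

Starting state is Z, so the absorption probability is a_Z = 31/46.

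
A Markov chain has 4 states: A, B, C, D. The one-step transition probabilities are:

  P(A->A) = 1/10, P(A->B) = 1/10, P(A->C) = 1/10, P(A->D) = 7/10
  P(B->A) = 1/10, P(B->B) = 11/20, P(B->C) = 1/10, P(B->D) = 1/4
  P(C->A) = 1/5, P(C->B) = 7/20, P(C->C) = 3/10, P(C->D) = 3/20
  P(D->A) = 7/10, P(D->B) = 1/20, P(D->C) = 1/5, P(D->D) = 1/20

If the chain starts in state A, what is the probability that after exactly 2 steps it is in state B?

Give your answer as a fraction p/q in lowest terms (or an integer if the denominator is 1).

Computing P^2 by repeated multiplication:
P^1 =
  A: [1/10, 1/10, 1/10, 7/10]
  B: [1/10, 11/20, 1/10, 1/4]
  C: [1/5, 7/20, 3/10, 3/20]
  D: [7/10, 1/20, 1/5, 1/20]
P^2 =
  A: [53/100, 27/200, 19/100, 29/200]
  B: [13/50, 9/25, 29/200, 47/200]
  C: [11/50, 13/40, 7/40, 7/25]
  D: [3/20, 17/100, 29/200, 107/200]

(P^2)[A -> B] = 27/200

Answer: 27/200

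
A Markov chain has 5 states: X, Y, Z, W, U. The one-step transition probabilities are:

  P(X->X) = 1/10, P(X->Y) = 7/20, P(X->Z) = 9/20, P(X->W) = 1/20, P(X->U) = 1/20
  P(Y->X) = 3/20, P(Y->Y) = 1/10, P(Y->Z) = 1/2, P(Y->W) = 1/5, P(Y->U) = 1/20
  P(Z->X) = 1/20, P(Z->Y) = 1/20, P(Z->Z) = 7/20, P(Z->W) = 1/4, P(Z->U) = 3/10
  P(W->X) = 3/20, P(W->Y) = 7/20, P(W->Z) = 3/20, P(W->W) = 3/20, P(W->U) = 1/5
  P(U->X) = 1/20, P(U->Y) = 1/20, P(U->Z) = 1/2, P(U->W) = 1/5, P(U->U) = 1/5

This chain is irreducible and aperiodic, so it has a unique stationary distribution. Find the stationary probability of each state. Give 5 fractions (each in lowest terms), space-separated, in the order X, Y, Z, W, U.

The stationary distribution satisfies pi = pi * P, i.e.:
  pi_X = 1/10*pi_X + 3/20*pi_Y + 1/20*pi_Z + 3/20*pi_W + 1/20*pi_U
  pi_Y = 7/20*pi_X + 1/10*pi_Y + 1/20*pi_Z + 7/20*pi_W + 1/20*pi_U
  pi_Z = 9/20*pi_X + 1/2*pi_Y + 7/20*pi_Z + 3/20*pi_W + 1/2*pi_U
  pi_W = 1/20*pi_X + 1/5*pi_Y + 1/4*pi_Z + 3/20*pi_W + 1/5*pi_U
  pi_U = 1/20*pi_X + 1/20*pi_Y + 3/10*pi_Z + 1/5*pi_W + 1/5*pi_U
with normalization: pi_X + pi_Y + pi_Z + pi_W + pi_U = 1.

Using the first 4 balance equations plus normalization, the linear system A*pi = b is:
  [-9/10, 3/20, 1/20, 3/20, 1/20] . pi = 0
  [7/20, -9/10, 1/20, 7/20, 1/20] . pi = 0
  [9/20, 1/2, -13/20, 3/20, 1/2] . pi = 0
  [1/20, 1/5, 1/4, -17/20, 1/5] . pi = 0
  [1, 1, 1, 1, 1] . pi = 1

Solving yields:
  pi_X = 171/1939
  pi_Y = 197/1385
  pi_Z = 13/35
  pi_W = 1896/9695
  pi_U = 1964/9695

Verification (pi * P):
  171/1939*1/10 + 197/1385*3/20 + 13/35*1/20 + 1896/9695*3/20 + 1964/9695*1/20 = 171/1939 = pi_X  (ok)
  171/1939*7/20 + 197/1385*1/10 + 13/35*1/20 + 1896/9695*7/20 + 1964/9695*1/20 = 197/1385 = pi_Y  (ok)
  171/1939*9/20 + 197/1385*1/2 + 13/35*7/20 + 1896/9695*3/20 + 1964/9695*1/2 = 13/35 = pi_Z  (ok)
  171/1939*1/20 + 197/1385*1/5 + 13/35*1/4 + 1896/9695*3/20 + 1964/9695*1/5 = 1896/9695 = pi_W  (ok)
  171/1939*1/20 + 197/1385*1/20 + 13/35*3/10 + 1896/9695*1/5 + 1964/9695*1/5 = 1964/9695 = pi_U  (ok)

Answer: 171/1939 197/1385 13/35 1896/9695 1964/9695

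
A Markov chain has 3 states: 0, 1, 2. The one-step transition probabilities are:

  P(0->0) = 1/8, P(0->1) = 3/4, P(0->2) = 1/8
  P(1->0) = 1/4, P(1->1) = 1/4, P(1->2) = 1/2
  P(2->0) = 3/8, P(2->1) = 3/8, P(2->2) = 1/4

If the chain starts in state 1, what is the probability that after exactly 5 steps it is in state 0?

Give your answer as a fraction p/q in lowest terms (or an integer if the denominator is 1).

Answer: 4231/16384

Derivation:
Computing P^5 by repeated multiplication:
P^1 =
  0: [1/8, 3/4, 1/8]
  1: [1/4, 1/4, 1/2]
  2: [3/8, 3/8, 1/4]
P^2 =
  0: [1/4, 21/64, 27/64]
  1: [9/32, 7/16, 9/32]
  2: [15/64, 15/32, 19/64]
P^3 =
  0: [139/512, 219/512, 77/256]
  1: [1/4, 109/256, 83/256]
  2: [33/128, 207/512, 173/512]
P^4 =
  0: [1039/4096, 867/2048, 1323/4096]
  1: [531/2048, 851/2048, 333/1024]
  2: [1065/4096, 1725/4096, 653/2048]
P^5 =
  0: [2119/8192, 13671/32768, 10621/32768]
  1: [4231/16384, 3443/8192, 5267/16384]
  2: [8433/32768, 6879/16384, 10577/32768]

(P^5)[1 -> 0] = 4231/16384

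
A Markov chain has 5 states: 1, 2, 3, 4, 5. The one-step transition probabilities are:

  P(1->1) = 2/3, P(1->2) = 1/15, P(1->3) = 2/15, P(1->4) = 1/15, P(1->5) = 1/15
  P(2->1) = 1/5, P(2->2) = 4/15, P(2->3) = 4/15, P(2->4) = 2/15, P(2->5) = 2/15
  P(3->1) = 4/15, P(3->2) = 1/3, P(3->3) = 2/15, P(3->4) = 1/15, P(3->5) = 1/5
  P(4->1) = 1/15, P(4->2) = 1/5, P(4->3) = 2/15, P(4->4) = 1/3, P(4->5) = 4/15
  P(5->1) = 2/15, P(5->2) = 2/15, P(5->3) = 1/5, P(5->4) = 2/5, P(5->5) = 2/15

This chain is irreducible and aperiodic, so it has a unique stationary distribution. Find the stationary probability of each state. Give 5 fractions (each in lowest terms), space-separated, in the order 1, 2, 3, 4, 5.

Answer: 950/2841 4091/22728 949/5682 1313/7576 1651/11364

Derivation:
The stationary distribution satisfies pi = pi * P, i.e.:
  pi_1 = 2/3*pi_1 + 1/5*pi_2 + 4/15*pi_3 + 1/15*pi_4 + 2/15*pi_5
  pi_2 = 1/15*pi_1 + 4/15*pi_2 + 1/3*pi_3 + 1/5*pi_4 + 2/15*pi_5
  pi_3 = 2/15*pi_1 + 4/15*pi_2 + 2/15*pi_3 + 2/15*pi_4 + 1/5*pi_5
  pi_4 = 1/15*pi_1 + 2/15*pi_2 + 1/15*pi_3 + 1/3*pi_4 + 2/5*pi_5
  pi_5 = 1/15*pi_1 + 2/15*pi_2 + 1/5*pi_3 + 4/15*pi_4 + 2/15*pi_5
with normalization: pi_1 + pi_2 + pi_3 + pi_4 + pi_5 = 1.

Using the first 4 balance equations plus normalization, the linear system A*pi = b is:
  [-1/3, 1/5, 4/15, 1/15, 2/15] . pi = 0
  [1/15, -11/15, 1/3, 1/5, 2/15] . pi = 0
  [2/15, 4/15, -13/15, 2/15, 1/5] . pi = 0
  [1/15, 2/15, 1/15, -2/3, 2/5] . pi = 0
  [1, 1, 1, 1, 1] . pi = 1

Solving yields:
  pi_1 = 950/2841
  pi_2 = 4091/22728
  pi_3 = 949/5682
  pi_4 = 1313/7576
  pi_5 = 1651/11364

Verification (pi * P):
  950/2841*2/3 + 4091/22728*1/5 + 949/5682*4/15 + 1313/7576*1/15 + 1651/11364*2/15 = 950/2841 = pi_1  (ok)
  950/2841*1/15 + 4091/22728*4/15 + 949/5682*1/3 + 1313/7576*1/5 + 1651/11364*2/15 = 4091/22728 = pi_2  (ok)
  950/2841*2/15 + 4091/22728*4/15 + 949/5682*2/15 + 1313/7576*2/15 + 1651/11364*1/5 = 949/5682 = pi_3  (ok)
  950/2841*1/15 + 4091/22728*2/15 + 949/5682*1/15 + 1313/7576*1/3 + 1651/11364*2/5 = 1313/7576 = pi_4  (ok)
  950/2841*1/15 + 4091/22728*2/15 + 949/5682*1/5 + 1313/7576*4/15 + 1651/11364*2/15 = 1651/11364 = pi_5  (ok)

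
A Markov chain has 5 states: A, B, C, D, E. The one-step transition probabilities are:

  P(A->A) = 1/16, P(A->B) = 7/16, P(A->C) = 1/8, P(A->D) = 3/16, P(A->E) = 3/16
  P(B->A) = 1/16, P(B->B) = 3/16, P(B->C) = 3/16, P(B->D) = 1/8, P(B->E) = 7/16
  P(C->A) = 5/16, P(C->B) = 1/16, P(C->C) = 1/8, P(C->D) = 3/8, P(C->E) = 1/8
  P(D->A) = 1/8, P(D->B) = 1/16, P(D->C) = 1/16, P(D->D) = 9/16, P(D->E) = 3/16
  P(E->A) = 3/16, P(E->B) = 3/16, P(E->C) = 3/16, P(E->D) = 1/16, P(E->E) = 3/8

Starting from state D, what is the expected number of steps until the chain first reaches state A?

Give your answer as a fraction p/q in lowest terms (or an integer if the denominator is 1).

Let h_i = expected steps to first reach A from state i.
Boundary: h_A = 0.
First-step equations for the other states:
  h_B = 1 + 1/16*h_A + 3/16*h_B + 3/16*h_C + 1/8*h_D + 7/16*h_E
  h_C = 1 + 5/16*h_A + 1/16*h_B + 1/8*h_C + 3/8*h_D + 1/8*h_E
  h_D = 1 + 1/8*h_A + 1/16*h_B + 1/16*h_C + 9/16*h_D + 3/16*h_E
  h_E = 1 + 3/16*h_A + 3/16*h_B + 3/16*h_C + 1/16*h_D + 3/8*h_E

Substituting h_A = 0 and rearranging gives the linear system (I - Q) h = 1:
  [13/16, -3/16, -1/8, -7/16] . (h_B, h_C, h_D, h_E) = 1
  [-1/16, 7/8, -3/8, -1/8] . (h_B, h_C, h_D, h_E) = 1
  [-1/16, -1/16, 7/16, -3/16] . (h_B, h_C, h_D, h_E) = 1
  [-3/16, -3/16, -1/16, 5/8] . (h_B, h_C, h_D, h_E) = 1

Solving yields:
  h_B = 14288/2195
  h_C = 34112/6585
  h_D = 42272/6585
  h_E = 37856/6585

Starting state is D, so the expected hitting time is h_D = 42272/6585.

Answer: 42272/6585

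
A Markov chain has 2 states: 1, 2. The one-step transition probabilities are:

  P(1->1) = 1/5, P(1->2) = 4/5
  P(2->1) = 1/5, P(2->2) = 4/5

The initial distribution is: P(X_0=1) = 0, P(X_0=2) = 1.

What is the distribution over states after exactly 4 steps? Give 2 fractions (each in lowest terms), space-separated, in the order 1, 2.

Answer: 1/5 4/5

Derivation:
Propagating the distribution step by step (d_{t+1} = d_t * P):
d_0 = (1=0, 2=1)
  d_1[1] = 0*1/5 + 1*1/5 = 1/5
  d_1[2] = 0*4/5 + 1*4/5 = 4/5
d_1 = (1=1/5, 2=4/5)
  d_2[1] = 1/5*1/5 + 4/5*1/5 = 1/5
  d_2[2] = 1/5*4/5 + 4/5*4/5 = 4/5
d_2 = (1=1/5, 2=4/5)
  d_3[1] = 1/5*1/5 + 4/5*1/5 = 1/5
  d_3[2] = 1/5*4/5 + 4/5*4/5 = 4/5
d_3 = (1=1/5, 2=4/5)
  d_4[1] = 1/5*1/5 + 4/5*1/5 = 1/5
  d_4[2] = 1/5*4/5 + 4/5*4/5 = 4/5
d_4 = (1=1/5, 2=4/5)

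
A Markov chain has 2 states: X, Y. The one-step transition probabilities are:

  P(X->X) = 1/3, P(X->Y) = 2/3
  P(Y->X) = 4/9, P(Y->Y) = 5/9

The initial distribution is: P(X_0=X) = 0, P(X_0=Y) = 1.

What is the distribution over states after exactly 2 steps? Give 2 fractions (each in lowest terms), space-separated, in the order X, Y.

Propagating the distribution step by step (d_{t+1} = d_t * P):
d_0 = (X=0, Y=1)
  d_1[X] = 0*1/3 + 1*4/9 = 4/9
  d_1[Y] = 0*2/3 + 1*5/9 = 5/9
d_1 = (X=4/9, Y=5/9)
  d_2[X] = 4/9*1/3 + 5/9*4/9 = 32/81
  d_2[Y] = 4/9*2/3 + 5/9*5/9 = 49/81
d_2 = (X=32/81, Y=49/81)

Answer: 32/81 49/81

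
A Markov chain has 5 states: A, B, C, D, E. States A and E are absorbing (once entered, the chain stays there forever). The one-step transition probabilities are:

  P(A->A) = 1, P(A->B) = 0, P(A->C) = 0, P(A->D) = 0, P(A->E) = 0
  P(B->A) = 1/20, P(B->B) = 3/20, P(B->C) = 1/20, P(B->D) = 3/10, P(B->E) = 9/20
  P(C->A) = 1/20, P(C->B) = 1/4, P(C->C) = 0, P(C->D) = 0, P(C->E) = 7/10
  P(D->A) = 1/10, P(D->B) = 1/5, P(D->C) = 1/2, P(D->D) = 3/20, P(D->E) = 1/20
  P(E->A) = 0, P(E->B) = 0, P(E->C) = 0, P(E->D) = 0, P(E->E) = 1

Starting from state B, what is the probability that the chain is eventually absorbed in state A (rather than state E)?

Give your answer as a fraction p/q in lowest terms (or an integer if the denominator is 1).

Answer: 657/4915

Derivation:
Let a_i = P(absorbed in A | start in state i).
Boundary conditions: a_A = 1, a_E = 0.
For each transient state i, a_i = sum_j P(i->j) * a_j:
  a_B = 1/20*a_A + 3/20*a_B + 1/20*a_C + 3/10*a_D + 9/20*a_E
  a_C = 1/20*a_A + 1/4*a_B + 0*a_C + 0*a_D + 7/10*a_E
  a_D = 1/10*a_A + 1/5*a_B + 1/2*a_C + 3/20*a_D + 1/20*a_E

Substituting a_A = 1 and a_E = 0, rearrange to (I - Q) a = r where r[i] = P(i -> A):
  [17/20, -1/20, -3/10] . (a_B, a_C, a_D) = 1/20
  [-1/4, 1, 0] . (a_B, a_C, a_D) = 1/20
  [-1/5, -1/2, 17/20] . (a_B, a_C, a_D) = 1/10

Solving yields:
  a_B = 657/4915
  a_C = 82/983
  a_D = 974/4915

Starting state is B, so the absorption probability is a_B = 657/4915.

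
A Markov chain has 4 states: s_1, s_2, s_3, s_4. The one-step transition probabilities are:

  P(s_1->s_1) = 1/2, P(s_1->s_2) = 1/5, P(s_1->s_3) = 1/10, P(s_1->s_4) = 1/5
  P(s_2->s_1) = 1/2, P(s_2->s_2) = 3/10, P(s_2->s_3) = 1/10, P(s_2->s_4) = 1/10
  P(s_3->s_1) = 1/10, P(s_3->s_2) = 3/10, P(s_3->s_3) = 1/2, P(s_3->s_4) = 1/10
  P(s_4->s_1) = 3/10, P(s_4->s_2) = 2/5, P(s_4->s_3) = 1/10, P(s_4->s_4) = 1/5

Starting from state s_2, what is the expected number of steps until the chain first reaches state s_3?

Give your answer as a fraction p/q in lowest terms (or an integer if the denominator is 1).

Answer: 10

Derivation:
Let h_i = expected steps to first reach s_3 from state i.
Boundary: h_s_3 = 0.
First-step equations for the other states:
  h_s_1 = 1 + 1/2*h_s_1 + 1/5*h_s_2 + 1/10*h_s_3 + 1/5*h_s_4
  h_s_2 = 1 + 1/2*h_s_1 + 3/10*h_s_2 + 1/10*h_s_3 + 1/10*h_s_4
  h_s_4 = 1 + 3/10*h_s_1 + 2/5*h_s_2 + 1/10*h_s_3 + 1/5*h_s_4

Substituting h_s_3 = 0 and rearranging gives the linear system (I - Q) h = 1:
  [1/2, -1/5, -1/5] . (h_s_1, h_s_2, h_s_4) = 1
  [-1/2, 7/10, -1/10] . (h_s_1, h_s_2, h_s_4) = 1
  [-3/10, -2/5, 4/5] . (h_s_1, h_s_2, h_s_4) = 1

Solving yields:
  h_s_1 = 10
  h_s_2 = 10
  h_s_4 = 10

Starting state is s_2, so the expected hitting time is h_s_2 = 10.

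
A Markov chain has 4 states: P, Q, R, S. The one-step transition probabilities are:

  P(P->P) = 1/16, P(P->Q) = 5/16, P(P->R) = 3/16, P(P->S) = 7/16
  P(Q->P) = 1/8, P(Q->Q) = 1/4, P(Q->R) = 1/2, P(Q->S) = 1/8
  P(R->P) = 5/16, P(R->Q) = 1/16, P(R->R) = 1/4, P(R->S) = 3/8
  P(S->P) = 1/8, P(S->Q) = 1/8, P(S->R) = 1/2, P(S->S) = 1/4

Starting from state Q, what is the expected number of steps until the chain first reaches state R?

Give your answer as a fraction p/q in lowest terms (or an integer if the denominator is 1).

Let h_i = expected steps to first reach R from state i.
Boundary: h_R = 0.
First-step equations for the other states:
  h_P = 1 + 1/16*h_P + 5/16*h_Q + 3/16*h_R + 7/16*h_S
  h_Q = 1 + 1/8*h_P + 1/4*h_Q + 1/2*h_R + 1/8*h_S
  h_S = 1 + 1/8*h_P + 1/8*h_Q + 1/2*h_R + 1/4*h_S

Substituting h_R = 0 and rearranging gives the linear system (I - Q) h = 1:
  [15/16, -5/16, -7/16] . (h_P, h_Q, h_S) = 1
  [-1/8, 3/4, -1/8] . (h_P, h_Q, h_S) = 1
  [-1/8, -1/8, 3/4] . (h_P, h_Q, h_S) = 1

Solving yields:
  h_P = 176/63
  h_Q = 136/63
  h_S = 136/63

Starting state is Q, so the expected hitting time is h_Q = 136/63.

Answer: 136/63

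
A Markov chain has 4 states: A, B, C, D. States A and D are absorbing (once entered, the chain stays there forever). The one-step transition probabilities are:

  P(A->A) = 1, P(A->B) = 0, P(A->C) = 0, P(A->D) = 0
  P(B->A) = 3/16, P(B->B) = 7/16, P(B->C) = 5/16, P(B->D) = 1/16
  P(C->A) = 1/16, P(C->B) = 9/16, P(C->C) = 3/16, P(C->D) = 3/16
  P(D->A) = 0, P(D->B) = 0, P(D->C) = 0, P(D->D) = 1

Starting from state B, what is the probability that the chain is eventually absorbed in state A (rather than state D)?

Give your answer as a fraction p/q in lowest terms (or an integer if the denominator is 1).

Answer: 11/18

Derivation:
Let a_i = P(absorbed in A | start in state i).
Boundary conditions: a_A = 1, a_D = 0.
For each transient state i, a_i = sum_j P(i->j) * a_j:
  a_B = 3/16*a_A + 7/16*a_B + 5/16*a_C + 1/16*a_D
  a_C = 1/16*a_A + 9/16*a_B + 3/16*a_C + 3/16*a_D

Substituting a_A = 1 and a_D = 0, rearrange to (I - Q) a = r where r[i] = P(i -> A):
  [9/16, -5/16] . (a_B, a_C) = 3/16
  [-9/16, 13/16] . (a_B, a_C) = 1/16

Solving yields:
  a_B = 11/18
  a_C = 1/2

Starting state is B, so the absorption probability is a_B = 11/18.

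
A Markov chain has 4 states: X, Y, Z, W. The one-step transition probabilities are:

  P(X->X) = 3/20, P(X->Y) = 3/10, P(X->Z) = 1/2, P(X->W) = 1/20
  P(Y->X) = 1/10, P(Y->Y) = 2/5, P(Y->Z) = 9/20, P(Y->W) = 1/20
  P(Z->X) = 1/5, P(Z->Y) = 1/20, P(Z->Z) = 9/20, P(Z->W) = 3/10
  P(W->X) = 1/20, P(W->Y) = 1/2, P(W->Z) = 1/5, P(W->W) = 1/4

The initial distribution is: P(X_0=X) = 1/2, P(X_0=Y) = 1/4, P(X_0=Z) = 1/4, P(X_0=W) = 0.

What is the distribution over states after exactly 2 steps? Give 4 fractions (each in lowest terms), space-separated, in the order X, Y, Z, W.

Propagating the distribution step by step (d_{t+1} = d_t * P):
d_0 = (X=1/2, Y=1/4, Z=1/4, W=0)
  d_1[X] = 1/2*3/20 + 1/4*1/10 + 1/4*1/5 + 0*1/20 = 3/20
  d_1[Y] = 1/2*3/10 + 1/4*2/5 + 1/4*1/20 + 0*1/2 = 21/80
  d_1[Z] = 1/2*1/2 + 1/4*9/20 + 1/4*9/20 + 0*1/5 = 19/40
  d_1[W] = 1/2*1/20 + 1/4*1/20 + 1/4*3/10 + 0*1/4 = 9/80
d_1 = (X=3/20, Y=21/80, Z=19/40, W=9/80)
  d_2[X] = 3/20*3/20 + 21/80*1/10 + 19/40*1/5 + 9/80*1/20 = 239/1600
  d_2[Y] = 3/20*3/10 + 21/80*2/5 + 19/40*1/20 + 9/80*1/2 = 23/100
  d_2[Z] = 3/20*1/2 + 21/80*9/20 + 19/40*9/20 + 9/80*1/5 = 687/1600
  d_2[W] = 3/20*1/20 + 21/80*1/20 + 19/40*3/10 + 9/80*1/4 = 153/800
d_2 = (X=239/1600, Y=23/100, Z=687/1600, W=153/800)

Answer: 239/1600 23/100 687/1600 153/800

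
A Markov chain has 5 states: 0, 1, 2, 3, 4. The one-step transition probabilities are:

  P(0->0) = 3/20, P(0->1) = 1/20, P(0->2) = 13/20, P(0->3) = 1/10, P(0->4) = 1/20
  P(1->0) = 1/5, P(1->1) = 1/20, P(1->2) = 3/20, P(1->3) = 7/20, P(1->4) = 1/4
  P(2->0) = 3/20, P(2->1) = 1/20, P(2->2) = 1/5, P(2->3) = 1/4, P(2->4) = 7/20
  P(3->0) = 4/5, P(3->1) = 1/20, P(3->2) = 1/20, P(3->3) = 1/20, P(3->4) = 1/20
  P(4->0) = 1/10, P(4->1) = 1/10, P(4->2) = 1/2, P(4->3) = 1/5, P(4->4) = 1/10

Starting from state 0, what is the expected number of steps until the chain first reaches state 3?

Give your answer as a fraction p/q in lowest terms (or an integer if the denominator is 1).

Let h_i = expected steps to first reach 3 from state i.
Boundary: h_3 = 0.
First-step equations for the other states:
  h_0 = 1 + 3/20*h_0 + 1/20*h_1 + 13/20*h_2 + 1/10*h_3 + 1/20*h_4
  h_1 = 1 + 1/5*h_0 + 1/20*h_1 + 3/20*h_2 + 7/20*h_3 + 1/4*h_4
  h_2 = 1 + 3/20*h_0 + 1/20*h_1 + 1/5*h_2 + 1/4*h_3 + 7/20*h_4
  h_4 = 1 + 1/10*h_0 + 1/10*h_1 + 1/2*h_2 + 1/5*h_3 + 1/10*h_4

Substituting h_3 = 0 and rearranging gives the linear system (I - Q) h = 1:
  [17/20, -1/20, -13/20, -1/20] . (h_0, h_1, h_2, h_4) = 1
  [-1/5, 19/20, -3/20, -1/4] . (h_0, h_1, h_2, h_4) = 1
  [-3/20, -1/20, 4/5, -7/20] . (h_0, h_1, h_2, h_4) = 1
  [-1/10, -1/10, -1/2, 9/10] . (h_0, h_1, h_2, h_4) = 1

Solving yields:
  h_0 = 56620/11067
  h_1 = 14955/3689
  h_2 = 7090/1581
  h_4 = 51145/11067

Starting state is 0, so the expected hitting time is h_0 = 56620/11067.

Answer: 56620/11067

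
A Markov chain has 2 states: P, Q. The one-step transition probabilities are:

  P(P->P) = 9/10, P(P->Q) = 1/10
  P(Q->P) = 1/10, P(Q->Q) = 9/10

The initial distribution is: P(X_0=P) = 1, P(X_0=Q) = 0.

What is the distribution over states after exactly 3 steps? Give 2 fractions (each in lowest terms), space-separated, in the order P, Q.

Answer: 189/250 61/250

Derivation:
Propagating the distribution step by step (d_{t+1} = d_t * P):
d_0 = (P=1, Q=0)
  d_1[P] = 1*9/10 + 0*1/10 = 9/10
  d_1[Q] = 1*1/10 + 0*9/10 = 1/10
d_1 = (P=9/10, Q=1/10)
  d_2[P] = 9/10*9/10 + 1/10*1/10 = 41/50
  d_2[Q] = 9/10*1/10 + 1/10*9/10 = 9/50
d_2 = (P=41/50, Q=9/50)
  d_3[P] = 41/50*9/10 + 9/50*1/10 = 189/250
  d_3[Q] = 41/50*1/10 + 9/50*9/10 = 61/250
d_3 = (P=189/250, Q=61/250)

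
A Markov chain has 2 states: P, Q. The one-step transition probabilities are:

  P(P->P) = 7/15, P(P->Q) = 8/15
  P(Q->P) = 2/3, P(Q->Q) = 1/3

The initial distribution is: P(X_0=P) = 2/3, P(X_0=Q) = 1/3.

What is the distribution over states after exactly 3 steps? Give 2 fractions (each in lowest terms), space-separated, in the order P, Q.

Answer: 208/375 167/375

Derivation:
Propagating the distribution step by step (d_{t+1} = d_t * P):
d_0 = (P=2/3, Q=1/3)
  d_1[P] = 2/3*7/15 + 1/3*2/3 = 8/15
  d_1[Q] = 2/3*8/15 + 1/3*1/3 = 7/15
d_1 = (P=8/15, Q=7/15)
  d_2[P] = 8/15*7/15 + 7/15*2/3 = 14/25
  d_2[Q] = 8/15*8/15 + 7/15*1/3 = 11/25
d_2 = (P=14/25, Q=11/25)
  d_3[P] = 14/25*7/15 + 11/25*2/3 = 208/375
  d_3[Q] = 14/25*8/15 + 11/25*1/3 = 167/375
d_3 = (P=208/375, Q=167/375)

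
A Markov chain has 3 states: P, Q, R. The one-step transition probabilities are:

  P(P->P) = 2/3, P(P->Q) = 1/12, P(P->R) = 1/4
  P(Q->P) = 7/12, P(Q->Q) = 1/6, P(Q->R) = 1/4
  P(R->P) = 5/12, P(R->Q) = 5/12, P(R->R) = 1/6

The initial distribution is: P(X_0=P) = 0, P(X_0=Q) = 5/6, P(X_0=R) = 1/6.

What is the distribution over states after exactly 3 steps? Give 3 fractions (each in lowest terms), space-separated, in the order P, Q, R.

Propagating the distribution step by step (d_{t+1} = d_t * P):
d_0 = (P=0, Q=5/6, R=1/6)
  d_1[P] = 0*2/3 + 5/6*7/12 + 1/6*5/12 = 5/9
  d_1[Q] = 0*1/12 + 5/6*1/6 + 1/6*5/12 = 5/24
  d_1[R] = 0*1/4 + 5/6*1/4 + 1/6*1/6 = 17/72
d_1 = (P=5/9, Q=5/24, R=17/72)
  d_2[P] = 5/9*2/3 + 5/24*7/12 + 17/72*5/12 = 85/144
  d_2[Q] = 5/9*1/12 + 5/24*1/6 + 17/72*5/12 = 155/864
  d_2[R] = 5/9*1/4 + 5/24*1/4 + 17/72*1/6 = 199/864
d_2 = (P=85/144, Q=155/864, R=199/864)
  d_3[P] = 85/144*2/3 + 155/864*7/12 + 199/864*5/12 = 385/648
  d_3[Q] = 85/144*1/12 + 155/864*1/6 + 199/864*5/12 = 605/3456
  d_3[R] = 85/144*1/4 + 155/864*1/4 + 199/864*1/6 = 2393/10368
d_3 = (P=385/648, Q=605/3456, R=2393/10368)

Answer: 385/648 605/3456 2393/10368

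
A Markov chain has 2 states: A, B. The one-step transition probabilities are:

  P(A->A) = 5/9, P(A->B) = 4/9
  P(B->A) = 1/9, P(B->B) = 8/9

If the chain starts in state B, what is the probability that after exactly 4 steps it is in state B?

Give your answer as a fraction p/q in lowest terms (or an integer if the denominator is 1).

Answer: 5300/6561

Derivation:
Computing P^4 by repeated multiplication:
P^1 =
  A: [5/9, 4/9]
  B: [1/9, 8/9]
P^2 =
  A: [29/81, 52/81]
  B: [13/81, 68/81]
P^3 =
  A: [197/729, 532/729]
  B: [133/729, 596/729]
P^4 =
  A: [1517/6561, 5044/6561]
  B: [1261/6561, 5300/6561]

(P^4)[B -> B] = 5300/6561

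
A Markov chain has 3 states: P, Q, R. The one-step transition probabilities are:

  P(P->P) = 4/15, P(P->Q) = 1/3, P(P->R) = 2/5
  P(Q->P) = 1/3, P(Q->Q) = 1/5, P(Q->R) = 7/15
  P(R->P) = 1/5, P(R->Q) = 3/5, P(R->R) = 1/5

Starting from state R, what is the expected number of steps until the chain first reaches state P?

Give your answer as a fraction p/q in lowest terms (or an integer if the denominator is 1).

Answer: 35/9

Derivation:
Let h_i = expected steps to first reach P from state i.
Boundary: h_P = 0.
First-step equations for the other states:
  h_Q = 1 + 1/3*h_P + 1/5*h_Q + 7/15*h_R
  h_R = 1 + 1/5*h_P + 3/5*h_Q + 1/5*h_R

Substituting h_P = 0 and rearranging gives the linear system (I - Q) h = 1:
  [4/5, -7/15] . (h_Q, h_R) = 1
  [-3/5, 4/5] . (h_Q, h_R) = 1

Solving yields:
  h_Q = 95/27
  h_R = 35/9

Starting state is R, so the expected hitting time is h_R = 35/9.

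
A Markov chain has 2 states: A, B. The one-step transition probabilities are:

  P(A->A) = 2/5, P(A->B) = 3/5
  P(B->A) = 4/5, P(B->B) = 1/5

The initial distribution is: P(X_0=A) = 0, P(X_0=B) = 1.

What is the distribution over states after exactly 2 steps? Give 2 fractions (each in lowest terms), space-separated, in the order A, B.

Answer: 12/25 13/25

Derivation:
Propagating the distribution step by step (d_{t+1} = d_t * P):
d_0 = (A=0, B=1)
  d_1[A] = 0*2/5 + 1*4/5 = 4/5
  d_1[B] = 0*3/5 + 1*1/5 = 1/5
d_1 = (A=4/5, B=1/5)
  d_2[A] = 4/5*2/5 + 1/5*4/5 = 12/25
  d_2[B] = 4/5*3/5 + 1/5*1/5 = 13/25
d_2 = (A=12/25, B=13/25)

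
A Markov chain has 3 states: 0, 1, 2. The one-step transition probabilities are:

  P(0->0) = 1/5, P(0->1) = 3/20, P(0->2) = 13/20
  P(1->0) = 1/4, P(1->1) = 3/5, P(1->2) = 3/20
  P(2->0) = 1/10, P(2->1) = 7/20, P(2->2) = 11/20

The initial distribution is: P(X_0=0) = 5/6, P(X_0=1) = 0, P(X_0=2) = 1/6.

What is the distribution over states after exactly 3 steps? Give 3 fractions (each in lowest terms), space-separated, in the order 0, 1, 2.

Answer: 4043/24000 657/1600 5051/12000

Derivation:
Propagating the distribution step by step (d_{t+1} = d_t * P):
d_0 = (0=5/6, 1=0, 2=1/6)
  d_1[0] = 5/6*1/5 + 0*1/4 + 1/6*1/10 = 11/60
  d_1[1] = 5/6*3/20 + 0*3/5 + 1/6*7/20 = 11/60
  d_1[2] = 5/6*13/20 + 0*3/20 + 1/6*11/20 = 19/30
d_1 = (0=11/60, 1=11/60, 2=19/30)
  d_2[0] = 11/60*1/5 + 11/60*1/4 + 19/30*1/10 = 7/48
  d_2[1] = 11/60*3/20 + 11/60*3/5 + 19/30*7/20 = 431/1200
  d_2[2] = 11/60*13/20 + 11/60*3/20 + 19/30*11/20 = 99/200
d_2 = (0=7/48, 1=431/1200, 2=99/200)
  d_3[0] = 7/48*1/5 + 431/1200*1/4 + 99/200*1/10 = 4043/24000
  d_3[1] = 7/48*3/20 + 431/1200*3/5 + 99/200*7/20 = 657/1600
  d_3[2] = 7/48*13/20 + 431/1200*3/20 + 99/200*11/20 = 5051/12000
d_3 = (0=4043/24000, 1=657/1600, 2=5051/12000)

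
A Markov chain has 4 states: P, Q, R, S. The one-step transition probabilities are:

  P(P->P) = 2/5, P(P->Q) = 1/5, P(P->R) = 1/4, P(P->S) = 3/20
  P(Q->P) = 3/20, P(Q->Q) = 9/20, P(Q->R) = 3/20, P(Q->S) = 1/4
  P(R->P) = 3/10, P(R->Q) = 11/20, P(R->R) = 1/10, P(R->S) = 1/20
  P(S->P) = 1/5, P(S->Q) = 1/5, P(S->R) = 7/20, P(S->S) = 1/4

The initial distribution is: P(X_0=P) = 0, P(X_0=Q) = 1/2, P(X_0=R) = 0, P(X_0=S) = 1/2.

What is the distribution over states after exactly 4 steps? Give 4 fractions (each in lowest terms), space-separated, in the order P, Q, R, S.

Answer: 80649/320000 23117/64000 8079/40000 29567/160000

Derivation:
Propagating the distribution step by step (d_{t+1} = d_t * P):
d_0 = (P=0, Q=1/2, R=0, S=1/2)
  d_1[P] = 0*2/5 + 1/2*3/20 + 0*3/10 + 1/2*1/5 = 7/40
  d_1[Q] = 0*1/5 + 1/2*9/20 + 0*11/20 + 1/2*1/5 = 13/40
  d_1[R] = 0*1/4 + 1/2*3/20 + 0*1/10 + 1/2*7/20 = 1/4
  d_1[S] = 0*3/20 + 1/2*1/4 + 0*1/20 + 1/2*1/4 = 1/4
d_1 = (P=7/40, Q=13/40, R=1/4, S=1/4)
  d_2[P] = 7/40*2/5 + 13/40*3/20 + 1/4*3/10 + 1/4*1/5 = 39/160
  d_2[Q] = 7/40*1/5 + 13/40*9/20 + 1/4*11/20 + 1/4*1/5 = 59/160
  d_2[R] = 7/40*1/4 + 13/40*3/20 + 1/4*1/10 + 1/4*7/20 = 41/200
  d_2[S] = 7/40*3/20 + 13/40*1/4 + 1/4*1/20 + 1/4*1/4 = 73/400
d_2 = (P=39/160, Q=59/160, R=41/200, S=73/400)
  d_3[P] = 39/160*2/5 + 59/160*3/20 + 41/200*3/10 + 73/400*1/5 = 4013/16000
  d_3[Q] = 39/160*1/5 + 59/160*9/20 + 41/200*11/20 + 73/400*1/5 = 5823/16000
  d_3[R] = 39/160*1/4 + 59/160*3/20 + 41/200*1/10 + 73/400*7/20 = 321/1600
  d_3[S] = 39/160*3/20 + 59/160*1/4 + 41/200*1/20 + 73/400*1/4 = 1477/8000
d_3 = (P=4013/16000, Q=5823/16000, R=321/1600, S=1477/8000)
  d_4[P] = 4013/16000*2/5 + 5823/16000*3/20 + 321/1600*3/10 + 1477/8000*1/5 = 80649/320000
  d_4[Q] = 4013/16000*1/5 + 5823/16000*9/20 + 321/1600*11/20 + 1477/8000*1/5 = 23117/64000
  d_4[R] = 4013/16000*1/4 + 5823/16000*3/20 + 321/1600*1/10 + 1477/8000*7/20 = 8079/40000
  d_4[S] = 4013/16000*3/20 + 5823/16000*1/4 + 321/1600*1/20 + 1477/8000*1/4 = 29567/160000
d_4 = (P=80649/320000, Q=23117/64000, R=8079/40000, S=29567/160000)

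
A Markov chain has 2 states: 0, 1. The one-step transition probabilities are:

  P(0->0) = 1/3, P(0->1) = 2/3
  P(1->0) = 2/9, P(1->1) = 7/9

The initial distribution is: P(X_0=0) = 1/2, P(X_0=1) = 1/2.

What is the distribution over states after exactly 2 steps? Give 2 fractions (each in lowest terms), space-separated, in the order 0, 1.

Answer: 41/162 121/162

Derivation:
Propagating the distribution step by step (d_{t+1} = d_t * P):
d_0 = (0=1/2, 1=1/2)
  d_1[0] = 1/2*1/3 + 1/2*2/9 = 5/18
  d_1[1] = 1/2*2/3 + 1/2*7/9 = 13/18
d_1 = (0=5/18, 1=13/18)
  d_2[0] = 5/18*1/3 + 13/18*2/9 = 41/162
  d_2[1] = 5/18*2/3 + 13/18*7/9 = 121/162
d_2 = (0=41/162, 1=121/162)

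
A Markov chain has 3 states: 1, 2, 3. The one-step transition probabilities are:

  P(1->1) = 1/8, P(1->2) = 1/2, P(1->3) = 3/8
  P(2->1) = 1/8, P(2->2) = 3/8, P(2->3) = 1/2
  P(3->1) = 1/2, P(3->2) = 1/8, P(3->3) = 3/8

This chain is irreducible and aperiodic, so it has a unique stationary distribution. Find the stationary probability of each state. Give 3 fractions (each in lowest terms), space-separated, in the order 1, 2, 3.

The stationary distribution satisfies pi = pi * P, i.e.:
  pi_1 = 1/8*pi_1 + 1/8*pi_2 + 1/2*pi_3
  pi_2 = 1/2*pi_1 + 3/8*pi_2 + 1/8*pi_3
  pi_3 = 3/8*pi_1 + 1/2*pi_2 + 3/8*pi_3
with normalization: pi_1 + pi_2 + pi_3 = 1.

Using the first 2 balance equations plus normalization, the linear system A*pi = b is:
  [-7/8, 1/8, 1/2] . pi = 0
  [1/2, -5/8, 1/8] . pi = 0
  [1, 1, 1] . pi = 1

Solving yields:
  pi_1 = 7/25
  pi_2 = 23/75
  pi_3 = 31/75

Verification (pi * P):
  7/25*1/8 + 23/75*1/8 + 31/75*1/2 = 7/25 = pi_1  (ok)
  7/25*1/2 + 23/75*3/8 + 31/75*1/8 = 23/75 = pi_2  (ok)
  7/25*3/8 + 23/75*1/2 + 31/75*3/8 = 31/75 = pi_3  (ok)

Answer: 7/25 23/75 31/75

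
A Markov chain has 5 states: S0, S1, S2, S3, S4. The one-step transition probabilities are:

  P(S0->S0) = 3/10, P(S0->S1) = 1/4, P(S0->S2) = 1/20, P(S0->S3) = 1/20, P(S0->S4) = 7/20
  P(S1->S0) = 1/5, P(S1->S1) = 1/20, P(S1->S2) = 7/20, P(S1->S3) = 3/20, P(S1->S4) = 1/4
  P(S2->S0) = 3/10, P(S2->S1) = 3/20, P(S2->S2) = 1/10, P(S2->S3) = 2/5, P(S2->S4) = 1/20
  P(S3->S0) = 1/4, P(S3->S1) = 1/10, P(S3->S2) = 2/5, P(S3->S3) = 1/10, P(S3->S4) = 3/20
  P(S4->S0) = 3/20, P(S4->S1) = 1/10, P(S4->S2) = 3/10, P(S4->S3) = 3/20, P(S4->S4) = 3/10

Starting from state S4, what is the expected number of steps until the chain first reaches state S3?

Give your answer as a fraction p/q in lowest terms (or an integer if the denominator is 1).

Let h_i = expected steps to first reach S3 from state i.
Boundary: h_S3 = 0.
First-step equations for the other states:
  h_S0 = 1 + 3/10*h_S0 + 1/4*h_S1 + 1/20*h_S2 + 1/20*h_S3 + 7/20*h_S4
  h_S1 = 1 + 1/5*h_S0 + 1/20*h_S1 + 7/20*h_S2 + 3/20*h_S3 + 1/4*h_S4
  h_S2 = 1 + 3/10*h_S0 + 3/20*h_S1 + 1/10*h_S2 + 2/5*h_S3 + 1/20*h_S4
  h_S4 = 1 + 3/20*h_S0 + 1/10*h_S1 + 3/10*h_S2 + 3/20*h_S3 + 3/10*h_S4

Substituting h_S3 = 0 and rearranging gives the linear system (I - Q) h = 1:
  [7/10, -1/4, -1/20, -7/20] . (h_S0, h_S1, h_S2, h_S4) = 1
  [-1/5, 19/20, -7/20, -1/4] . (h_S0, h_S1, h_S2, h_S4) = 1
  [-3/10, -3/20, 9/10, -1/20] . (h_S0, h_S1, h_S2, h_S4) = 1
  [-3/20, -1/10, -3/10, 7/10] . (h_S0, h_S1, h_S2, h_S4) = 1

Solving yields:
  h_S0 = 103060/15843
  h_S1 = 29280/5281
  h_S2 = 71480/15843
  h_S4 = 29300/5281

Starting state is S4, so the expected hitting time is h_S4 = 29300/5281.

Answer: 29300/5281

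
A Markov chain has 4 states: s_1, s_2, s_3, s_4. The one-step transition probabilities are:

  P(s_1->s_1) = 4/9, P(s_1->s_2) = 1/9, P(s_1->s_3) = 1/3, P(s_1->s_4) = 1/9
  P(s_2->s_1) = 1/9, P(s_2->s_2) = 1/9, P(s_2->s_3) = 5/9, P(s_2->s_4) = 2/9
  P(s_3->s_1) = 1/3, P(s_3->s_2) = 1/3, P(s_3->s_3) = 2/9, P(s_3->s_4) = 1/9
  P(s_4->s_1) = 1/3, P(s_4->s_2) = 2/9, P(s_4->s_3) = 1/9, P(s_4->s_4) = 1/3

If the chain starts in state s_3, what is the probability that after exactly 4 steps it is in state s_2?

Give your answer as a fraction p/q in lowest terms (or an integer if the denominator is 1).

Computing P^4 by repeated multiplication:
P^1 =
  s_1: [4/9, 1/9, 1/3, 1/9]
  s_2: [1/9, 1/9, 5/9, 2/9]
  s_3: [1/3, 1/3, 2/9, 1/9]
  s_4: [1/3, 2/9, 1/9, 1/3]
P^2 =
  s_1: [29/81, 16/81, 8/27, 4/27]
  s_2: [26/81, 7/27, 20/81, 14/81]
  s_3: [8/27, 14/81, 29/81, 14/81]
  s_4: [26/81, 14/81, 8/27, 17/81]
P^3 =
  s_1: [80/243, 47/243, 227/729, 121/729]
  s_2: [227/729, 5/27, 79/243, 130/729]
  s_3: [239/729, 17/81, 214/729, 41/243]
  s_4: [241/729, 146/729, 71/243, 43/243]
P^4 =
  s_1: [715/2187, 1304/6561, 2000/6561, 1112/6561]
  s_2: [2144/6561, 1333/6561, 1960/6561, 1124/6561]
  s_3: [2120/6561, 1280/6561, 2033/6561, 376/2187]
  s_4: [712/2187, 428/2187, 2008/6561, 1133/6561]

(P^4)[s_3 -> s_2] = 1280/6561

Answer: 1280/6561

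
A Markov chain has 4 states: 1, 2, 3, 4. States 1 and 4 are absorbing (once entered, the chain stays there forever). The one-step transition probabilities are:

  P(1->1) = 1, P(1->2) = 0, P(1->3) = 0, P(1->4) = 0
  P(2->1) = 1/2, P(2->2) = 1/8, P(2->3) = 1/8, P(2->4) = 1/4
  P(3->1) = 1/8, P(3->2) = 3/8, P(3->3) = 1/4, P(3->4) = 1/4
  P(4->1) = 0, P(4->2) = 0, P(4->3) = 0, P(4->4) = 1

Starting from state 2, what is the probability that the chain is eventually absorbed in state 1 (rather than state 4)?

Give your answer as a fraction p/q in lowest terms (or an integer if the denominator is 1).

Let a_i = P(absorbed in 1 | start in state i).
Boundary conditions: a_1 = 1, a_4 = 0.
For each transient state i, a_i = sum_j P(i->j) * a_j:
  a_2 = 1/2*a_1 + 1/8*a_2 + 1/8*a_3 + 1/4*a_4
  a_3 = 1/8*a_1 + 3/8*a_2 + 1/4*a_3 + 1/4*a_4

Substituting a_1 = 1 and a_4 = 0, rearrange to (I - Q) a = r where r[i] = P(i -> 1):
  [7/8, -1/8] . (a_2, a_3) = 1/2
  [-3/8, 3/4] . (a_2, a_3) = 1/8

Solving yields:
  a_2 = 25/39
  a_3 = 19/39

Starting state is 2, so the absorption probability is a_2 = 25/39.

Answer: 25/39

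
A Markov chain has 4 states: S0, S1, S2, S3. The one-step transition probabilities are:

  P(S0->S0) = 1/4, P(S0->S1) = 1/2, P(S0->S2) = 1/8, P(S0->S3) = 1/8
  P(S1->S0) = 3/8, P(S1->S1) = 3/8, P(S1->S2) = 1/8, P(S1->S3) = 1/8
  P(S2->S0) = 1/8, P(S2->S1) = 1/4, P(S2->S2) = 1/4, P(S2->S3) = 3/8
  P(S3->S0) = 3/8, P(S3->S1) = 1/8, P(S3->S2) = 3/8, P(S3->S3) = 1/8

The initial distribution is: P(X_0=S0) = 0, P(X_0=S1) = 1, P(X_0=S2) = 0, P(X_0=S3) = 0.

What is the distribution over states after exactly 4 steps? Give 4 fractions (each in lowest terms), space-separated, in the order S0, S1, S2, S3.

Propagating the distribution step by step (d_{t+1} = d_t * P):
d_0 = (S0=0, S1=1, S2=0, S3=0)
  d_1[S0] = 0*1/4 + 1*3/8 + 0*1/8 + 0*3/8 = 3/8
  d_1[S1] = 0*1/2 + 1*3/8 + 0*1/4 + 0*1/8 = 3/8
  d_1[S2] = 0*1/8 + 1*1/8 + 0*1/4 + 0*3/8 = 1/8
  d_1[S3] = 0*1/8 + 1*1/8 + 0*3/8 + 0*1/8 = 1/8
d_1 = (S0=3/8, S1=3/8, S2=1/8, S3=1/8)
  d_2[S0] = 3/8*1/4 + 3/8*3/8 + 1/8*1/8 + 1/8*3/8 = 19/64
  d_2[S1] = 3/8*1/2 + 3/8*3/8 + 1/8*1/4 + 1/8*1/8 = 3/8
  d_2[S2] = 3/8*1/8 + 3/8*1/8 + 1/8*1/4 + 1/8*3/8 = 11/64
  d_2[S3] = 3/8*1/8 + 3/8*1/8 + 1/8*3/8 + 1/8*1/8 = 5/32
d_2 = (S0=19/64, S1=3/8, S2=11/64, S3=5/32)
  d_3[S0] = 19/64*1/4 + 3/8*3/8 + 11/64*1/8 + 5/32*3/8 = 151/512
  d_3[S1] = 19/64*1/2 + 3/8*3/8 + 11/64*1/4 + 5/32*1/8 = 45/128
  d_3[S2] = 19/64*1/8 + 3/8*1/8 + 11/64*1/4 + 5/32*3/8 = 95/512
  d_3[S3] = 19/64*1/8 + 3/8*1/8 + 11/64*3/8 + 5/32*1/8 = 43/256
d_3 = (S0=151/512, S1=45/128, S2=95/512, S3=43/256)
  d_4[S0] = 151/512*1/4 + 45/128*3/8 + 95/512*1/8 + 43/256*3/8 = 1195/4096
  d_4[S1] = 151/512*1/2 + 45/128*3/8 + 95/512*1/4 + 43/256*1/8 = 355/1024
  d_4[S2] = 151/512*1/8 + 45/128*1/8 + 95/512*1/4 + 43/256*3/8 = 779/4096
  d_4[S3] = 151/512*1/8 + 45/128*1/8 + 95/512*3/8 + 43/256*1/8 = 351/2048
d_4 = (S0=1195/4096, S1=355/1024, S2=779/4096, S3=351/2048)

Answer: 1195/4096 355/1024 779/4096 351/2048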